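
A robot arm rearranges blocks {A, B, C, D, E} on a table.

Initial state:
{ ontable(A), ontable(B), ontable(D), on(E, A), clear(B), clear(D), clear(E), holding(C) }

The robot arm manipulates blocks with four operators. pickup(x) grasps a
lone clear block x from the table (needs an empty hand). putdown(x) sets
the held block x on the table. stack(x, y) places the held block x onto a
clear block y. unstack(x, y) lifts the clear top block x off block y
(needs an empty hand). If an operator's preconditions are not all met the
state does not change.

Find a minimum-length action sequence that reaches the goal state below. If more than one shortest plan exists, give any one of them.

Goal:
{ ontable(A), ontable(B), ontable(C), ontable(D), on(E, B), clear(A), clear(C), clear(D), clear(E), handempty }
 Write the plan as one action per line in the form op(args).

putdown(C)
unstack(E, A)
stack(E, B)

step 1 (putdown(C)): towers=[A/E; B; C; D] holding=-
step 2 (unstack(E, A)): towers=[A; B; C; D] holding=E
step 3 (stack(E, B)): towers=[A; B/E; C; D] holding=-
goal check: towers=[A; B/E; C; D] holding=- — reached (length 3, optimal by BFS)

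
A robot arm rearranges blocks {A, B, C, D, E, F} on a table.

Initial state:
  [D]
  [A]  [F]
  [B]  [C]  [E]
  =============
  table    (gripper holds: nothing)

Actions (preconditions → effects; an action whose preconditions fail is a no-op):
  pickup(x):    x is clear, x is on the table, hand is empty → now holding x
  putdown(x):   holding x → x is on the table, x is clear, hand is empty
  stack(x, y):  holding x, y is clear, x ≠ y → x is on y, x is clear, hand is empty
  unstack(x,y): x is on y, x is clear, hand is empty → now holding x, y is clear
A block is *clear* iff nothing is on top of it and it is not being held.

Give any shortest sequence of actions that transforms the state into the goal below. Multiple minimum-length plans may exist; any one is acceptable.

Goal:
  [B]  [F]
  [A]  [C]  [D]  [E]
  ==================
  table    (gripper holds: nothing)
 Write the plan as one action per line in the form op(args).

unstack(D, A)
putdown(D)
unstack(A, B)
putdown(A)
pickup(B)
stack(B, A)

step 1 (unstack(D, A)): towers=[B/A; C/F; E] holding=D
step 2 (putdown(D)): towers=[B/A; C/F; D; E] holding=-
step 3 (unstack(A, B)): towers=[B; C/F; D; E] holding=A
step 4 (putdown(A)): towers=[A; B; C/F; D; E] holding=-
step 5 (pickup(B)): towers=[A; C/F; D; E] holding=B
step 6 (stack(B, A)): towers=[A/B; C/F; D; E] holding=-
goal check: towers=[A/B; C/F; D; E] holding=- — reached (length 6, optimal by BFS)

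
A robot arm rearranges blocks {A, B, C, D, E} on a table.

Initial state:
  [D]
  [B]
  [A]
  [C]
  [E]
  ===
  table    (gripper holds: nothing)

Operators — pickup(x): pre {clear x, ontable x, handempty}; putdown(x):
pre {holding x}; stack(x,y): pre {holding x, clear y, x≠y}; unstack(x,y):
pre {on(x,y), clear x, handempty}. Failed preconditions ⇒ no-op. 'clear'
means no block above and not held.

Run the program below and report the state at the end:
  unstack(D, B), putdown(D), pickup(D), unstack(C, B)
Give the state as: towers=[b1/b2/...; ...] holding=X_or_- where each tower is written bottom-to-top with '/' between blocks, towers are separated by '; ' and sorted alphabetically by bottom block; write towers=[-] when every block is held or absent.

towers=[E/C/A/B] holding=D

step 1 (unstack(D, B)): towers=[E/C/A/B] holding=D
step 2 (putdown(D)): towers=[D; E/C/A/B] holding=-
step 3 (pickup(D)): towers=[E/C/A/B] holding=D
step 4 (unstack(C, B)) [no-op]: towers=[E/C/A/B] holding=D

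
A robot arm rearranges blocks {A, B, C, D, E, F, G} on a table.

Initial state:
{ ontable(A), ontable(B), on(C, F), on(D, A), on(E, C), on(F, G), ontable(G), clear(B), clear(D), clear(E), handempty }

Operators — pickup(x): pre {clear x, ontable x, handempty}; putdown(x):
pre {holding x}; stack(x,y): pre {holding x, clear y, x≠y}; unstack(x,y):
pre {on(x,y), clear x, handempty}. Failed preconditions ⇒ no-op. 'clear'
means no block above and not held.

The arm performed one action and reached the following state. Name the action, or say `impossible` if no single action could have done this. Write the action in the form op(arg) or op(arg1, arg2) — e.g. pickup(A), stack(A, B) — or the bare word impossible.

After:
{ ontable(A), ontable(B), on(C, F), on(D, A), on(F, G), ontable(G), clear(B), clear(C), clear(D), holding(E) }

unstack(E, C)

target: towers=[A/D; B; G/F/C] holding=E
         pickup(B) → towers=[A/D; G/F/C/E] holding=B
     unstack(D, A) → towers=[A; B; G/F/C/E] holding=D
     unstack(E, C) → towers=[A/D; B; G/F/C] holding=E  ← match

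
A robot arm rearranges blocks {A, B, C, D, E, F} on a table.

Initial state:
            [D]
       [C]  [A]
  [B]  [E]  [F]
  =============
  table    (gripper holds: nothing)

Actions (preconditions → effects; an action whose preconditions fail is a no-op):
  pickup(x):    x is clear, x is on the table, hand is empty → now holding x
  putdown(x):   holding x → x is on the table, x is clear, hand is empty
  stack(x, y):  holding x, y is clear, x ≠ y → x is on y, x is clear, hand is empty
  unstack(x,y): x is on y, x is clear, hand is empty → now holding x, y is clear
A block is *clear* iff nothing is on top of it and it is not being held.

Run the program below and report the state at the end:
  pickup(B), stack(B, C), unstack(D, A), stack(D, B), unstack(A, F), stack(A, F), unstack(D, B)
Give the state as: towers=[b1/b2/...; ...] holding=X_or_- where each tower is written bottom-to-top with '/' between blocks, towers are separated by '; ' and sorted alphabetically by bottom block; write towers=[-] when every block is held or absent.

step 1 (pickup(B)): towers=[E/C; F/A/D] holding=B
step 2 (stack(B, C)): towers=[E/C/B; F/A/D] holding=-
step 3 (unstack(D, A)): towers=[E/C/B; F/A] holding=D
step 4 (stack(D, B)): towers=[E/C/B/D; F/A] holding=-
step 5 (unstack(A, F)): towers=[E/C/B/D; F] holding=A
step 6 (stack(A, F)): towers=[E/C/B/D; F/A] holding=-
step 7 (unstack(D, B)): towers=[E/C/B; F/A] holding=D

towers=[E/C/B; F/A] holding=D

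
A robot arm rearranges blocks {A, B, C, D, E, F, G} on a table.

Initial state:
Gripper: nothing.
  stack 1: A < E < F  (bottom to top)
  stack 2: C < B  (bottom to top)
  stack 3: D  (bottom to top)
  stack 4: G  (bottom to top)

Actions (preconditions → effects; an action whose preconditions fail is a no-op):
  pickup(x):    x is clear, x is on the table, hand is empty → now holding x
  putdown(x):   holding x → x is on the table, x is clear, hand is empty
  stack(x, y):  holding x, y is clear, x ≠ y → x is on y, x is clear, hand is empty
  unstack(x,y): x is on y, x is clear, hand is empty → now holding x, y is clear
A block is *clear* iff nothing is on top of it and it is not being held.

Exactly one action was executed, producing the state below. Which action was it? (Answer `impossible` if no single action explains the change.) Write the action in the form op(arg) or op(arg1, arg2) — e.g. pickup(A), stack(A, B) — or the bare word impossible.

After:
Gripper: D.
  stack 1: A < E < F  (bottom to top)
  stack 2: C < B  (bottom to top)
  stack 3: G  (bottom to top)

target: towers=[A/E/F; C/B; G] holding=D
     unstack(B, C) → towers=[A/E/F; C; D; G] holding=B
     unstack(F, E) → towers=[A/E; C/B; D; G] holding=F
         pickup(G) → towers=[A/E/F; C/B; D] holding=G
         pickup(D) → towers=[A/E/F; C/B; G] holding=D  ← match

pickup(D)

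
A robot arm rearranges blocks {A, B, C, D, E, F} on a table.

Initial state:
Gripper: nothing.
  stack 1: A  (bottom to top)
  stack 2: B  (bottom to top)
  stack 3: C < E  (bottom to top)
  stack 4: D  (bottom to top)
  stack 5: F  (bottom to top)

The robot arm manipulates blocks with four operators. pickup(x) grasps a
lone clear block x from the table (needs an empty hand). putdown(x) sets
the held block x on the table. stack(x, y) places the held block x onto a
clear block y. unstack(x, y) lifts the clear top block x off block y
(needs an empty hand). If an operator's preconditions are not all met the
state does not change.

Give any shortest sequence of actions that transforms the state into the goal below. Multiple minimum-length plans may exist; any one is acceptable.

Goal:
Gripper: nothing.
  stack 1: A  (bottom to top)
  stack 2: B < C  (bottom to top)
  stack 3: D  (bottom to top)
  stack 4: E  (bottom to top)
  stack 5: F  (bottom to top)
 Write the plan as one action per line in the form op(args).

unstack(E, C)
putdown(E)
pickup(C)
stack(C, B)

step 1 (unstack(E, C)): towers=[A; B; C; D; F] holding=E
step 2 (putdown(E)): towers=[A; B; C; D; E; F] holding=-
step 3 (pickup(C)): towers=[A; B; D; E; F] holding=C
step 4 (stack(C, B)): towers=[A; B/C; D; E; F] holding=-
goal check: towers=[A; B/C; D; E; F] holding=- — reached (length 4, optimal by BFS)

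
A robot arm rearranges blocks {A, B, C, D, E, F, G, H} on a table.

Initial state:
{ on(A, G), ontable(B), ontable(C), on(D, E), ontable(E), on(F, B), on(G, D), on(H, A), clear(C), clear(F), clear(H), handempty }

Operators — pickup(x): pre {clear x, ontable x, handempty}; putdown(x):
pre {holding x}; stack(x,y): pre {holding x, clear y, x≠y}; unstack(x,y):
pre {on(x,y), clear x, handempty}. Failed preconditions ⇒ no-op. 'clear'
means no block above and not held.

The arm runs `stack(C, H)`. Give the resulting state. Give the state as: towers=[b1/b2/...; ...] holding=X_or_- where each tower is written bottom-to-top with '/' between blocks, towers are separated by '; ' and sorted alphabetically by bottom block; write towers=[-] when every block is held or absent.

before: towers=[B/F; C; E/D/G/A/H] holding=-
pre[stack(C, H)]: holding(C) no, clear(H) yes, C≠H yes
holding(C) unmet → stack(C, H) is a no-op
after:  towers=[B/F; C; E/D/G/A/H] holding=-

towers=[B/F; C; E/D/G/A/H] holding=-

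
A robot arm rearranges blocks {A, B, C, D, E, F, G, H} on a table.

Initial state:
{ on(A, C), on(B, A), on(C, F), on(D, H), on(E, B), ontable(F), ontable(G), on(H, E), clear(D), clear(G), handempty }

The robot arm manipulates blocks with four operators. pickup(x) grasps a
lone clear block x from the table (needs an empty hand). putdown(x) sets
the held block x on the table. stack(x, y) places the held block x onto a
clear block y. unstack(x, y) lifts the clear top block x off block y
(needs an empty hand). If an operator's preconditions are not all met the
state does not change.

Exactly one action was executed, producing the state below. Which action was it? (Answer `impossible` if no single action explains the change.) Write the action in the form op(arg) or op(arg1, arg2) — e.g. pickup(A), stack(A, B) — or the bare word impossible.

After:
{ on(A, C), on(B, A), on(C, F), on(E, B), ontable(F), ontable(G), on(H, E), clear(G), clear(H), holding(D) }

target: towers=[F/C/A/B/E/H; G] holding=D
         pickup(G) → towers=[F/C/A/B/E/H/D] holding=G
     unstack(D, H) → towers=[F/C/A/B/E/H; G] holding=D  ← match

unstack(D, H)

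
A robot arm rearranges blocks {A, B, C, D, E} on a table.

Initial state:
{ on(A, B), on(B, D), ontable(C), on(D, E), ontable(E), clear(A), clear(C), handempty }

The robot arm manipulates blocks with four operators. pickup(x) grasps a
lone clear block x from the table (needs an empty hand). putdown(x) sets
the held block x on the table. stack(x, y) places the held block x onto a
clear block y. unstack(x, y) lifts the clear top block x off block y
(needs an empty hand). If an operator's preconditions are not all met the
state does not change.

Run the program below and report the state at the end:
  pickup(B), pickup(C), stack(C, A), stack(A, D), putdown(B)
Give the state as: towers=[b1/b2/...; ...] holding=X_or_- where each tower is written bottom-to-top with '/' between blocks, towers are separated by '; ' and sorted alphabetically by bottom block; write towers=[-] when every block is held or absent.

towers=[E/D/B/A/C] holding=-

step 1 (pickup(B)) [no-op]: towers=[C; E/D/B/A] holding=-
step 2 (pickup(C)): towers=[E/D/B/A] holding=C
step 3 (stack(C, A)): towers=[E/D/B/A/C] holding=-
step 4 (stack(A, D)) [no-op]: towers=[E/D/B/A/C] holding=-
step 5 (putdown(B)) [no-op]: towers=[E/D/B/A/C] holding=-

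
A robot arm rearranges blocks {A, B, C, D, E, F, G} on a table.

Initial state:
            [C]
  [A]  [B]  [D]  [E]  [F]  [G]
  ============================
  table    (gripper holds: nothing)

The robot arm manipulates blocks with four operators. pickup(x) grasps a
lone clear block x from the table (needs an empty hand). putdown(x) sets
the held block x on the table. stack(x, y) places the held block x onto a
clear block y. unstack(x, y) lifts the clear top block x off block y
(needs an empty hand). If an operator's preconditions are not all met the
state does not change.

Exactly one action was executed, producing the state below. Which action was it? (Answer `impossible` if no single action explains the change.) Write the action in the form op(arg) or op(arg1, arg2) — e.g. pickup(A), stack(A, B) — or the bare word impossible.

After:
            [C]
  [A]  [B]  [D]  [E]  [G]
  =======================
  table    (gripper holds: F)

target: towers=[A; B; D/C; E; G] holding=F
         pickup(B) → towers=[A; D/C; E; F; G] holding=B
         pickup(F) → towers=[A; B; D/C; E; G] holding=F  ← match
         pickup(G) → towers=[A; B; D/C; E; F] holding=G
         pickup(A) → towers=[B; D/C; E; F; G] holding=A
         pickup(E) → towers=[A; B; D/C; F; G] holding=E
     unstack(C, D) → towers=[A; B; D; E; F; G] holding=C

pickup(F)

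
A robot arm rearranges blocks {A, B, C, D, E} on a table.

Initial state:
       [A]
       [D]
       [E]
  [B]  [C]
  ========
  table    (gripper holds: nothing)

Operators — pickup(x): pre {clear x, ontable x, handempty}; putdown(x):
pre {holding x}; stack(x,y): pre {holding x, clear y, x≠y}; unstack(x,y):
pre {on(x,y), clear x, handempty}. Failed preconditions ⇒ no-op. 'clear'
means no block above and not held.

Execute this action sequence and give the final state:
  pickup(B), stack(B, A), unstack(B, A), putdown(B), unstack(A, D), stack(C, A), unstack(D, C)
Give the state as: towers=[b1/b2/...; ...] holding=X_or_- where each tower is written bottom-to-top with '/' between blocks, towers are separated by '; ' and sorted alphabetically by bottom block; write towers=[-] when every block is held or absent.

towers=[B; C/E/D] holding=A

step 1 (pickup(B)): towers=[C/E/D/A] holding=B
step 2 (stack(B, A)): towers=[C/E/D/A/B] holding=-
step 3 (unstack(B, A)): towers=[C/E/D/A] holding=B
step 4 (putdown(B)): towers=[B; C/E/D/A] holding=-
step 5 (unstack(A, D)): towers=[B; C/E/D] holding=A
step 6 (stack(C, A)) [no-op]: towers=[B; C/E/D] holding=A
step 7 (unstack(D, C)) [no-op]: towers=[B; C/E/D] holding=A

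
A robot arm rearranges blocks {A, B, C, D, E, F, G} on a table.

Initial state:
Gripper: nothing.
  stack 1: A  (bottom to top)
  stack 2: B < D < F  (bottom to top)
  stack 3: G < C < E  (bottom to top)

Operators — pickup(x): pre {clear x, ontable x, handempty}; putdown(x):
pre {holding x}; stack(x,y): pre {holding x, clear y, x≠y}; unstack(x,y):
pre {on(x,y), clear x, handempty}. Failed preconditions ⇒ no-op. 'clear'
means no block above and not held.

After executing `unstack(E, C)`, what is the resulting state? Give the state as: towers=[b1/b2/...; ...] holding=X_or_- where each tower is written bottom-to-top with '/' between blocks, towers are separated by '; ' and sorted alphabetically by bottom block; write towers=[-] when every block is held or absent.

before: towers=[A; B/D/F; G/C/E] holding=-
pre[unstack(E, C)]: on(E,C) ok, clear(E) ok, handempty ok
all met → apply unstack(E, C)
after:  towers=[A; B/D/F; G/C] holding=E

towers=[A; B/D/F; G/C] holding=E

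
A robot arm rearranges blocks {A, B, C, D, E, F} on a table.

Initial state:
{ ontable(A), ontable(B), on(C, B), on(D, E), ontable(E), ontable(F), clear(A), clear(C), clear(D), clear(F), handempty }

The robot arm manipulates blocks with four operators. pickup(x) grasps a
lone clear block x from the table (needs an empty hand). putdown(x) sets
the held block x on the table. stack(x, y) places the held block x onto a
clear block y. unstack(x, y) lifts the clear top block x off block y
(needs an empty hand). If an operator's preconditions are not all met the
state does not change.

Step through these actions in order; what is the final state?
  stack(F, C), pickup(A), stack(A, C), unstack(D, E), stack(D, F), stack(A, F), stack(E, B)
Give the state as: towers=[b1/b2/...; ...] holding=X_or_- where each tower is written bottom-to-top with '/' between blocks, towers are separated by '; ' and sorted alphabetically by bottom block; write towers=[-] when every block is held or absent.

towers=[B/C/A; E; F/D] holding=-

step 1 (stack(F, C)) [no-op]: towers=[A; B/C; E/D; F] holding=-
step 2 (pickup(A)): towers=[B/C; E/D; F] holding=A
step 3 (stack(A, C)): towers=[B/C/A; E/D; F] holding=-
step 4 (unstack(D, E)): towers=[B/C/A; E; F] holding=D
step 5 (stack(D, F)): towers=[B/C/A; E; F/D] holding=-
step 6 (stack(A, F)) [no-op]: towers=[B/C/A; E; F/D] holding=-
step 7 (stack(E, B)) [no-op]: towers=[B/C/A; E; F/D] holding=-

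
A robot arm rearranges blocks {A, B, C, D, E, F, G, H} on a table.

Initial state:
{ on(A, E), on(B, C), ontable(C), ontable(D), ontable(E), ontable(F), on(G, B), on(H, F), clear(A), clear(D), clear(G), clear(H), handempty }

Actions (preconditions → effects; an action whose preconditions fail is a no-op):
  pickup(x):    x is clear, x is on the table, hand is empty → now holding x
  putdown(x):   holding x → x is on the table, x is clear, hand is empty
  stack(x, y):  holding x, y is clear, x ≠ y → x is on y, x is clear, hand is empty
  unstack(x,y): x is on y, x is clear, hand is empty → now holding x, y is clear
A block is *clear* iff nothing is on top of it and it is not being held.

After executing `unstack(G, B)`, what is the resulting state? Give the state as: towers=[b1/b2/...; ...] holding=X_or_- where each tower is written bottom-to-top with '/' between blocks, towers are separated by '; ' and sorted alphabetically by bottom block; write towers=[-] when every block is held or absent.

towers=[C/B; D; E/A; F/H] holding=G

before: towers=[C/B/G; D; E/A; F/H] holding=-
pre[unstack(G, B)]: on(G,B) ok, clear(G) ok, handempty ok
all met → apply unstack(G, B)
after:  towers=[C/B; D; E/A; F/H] holding=G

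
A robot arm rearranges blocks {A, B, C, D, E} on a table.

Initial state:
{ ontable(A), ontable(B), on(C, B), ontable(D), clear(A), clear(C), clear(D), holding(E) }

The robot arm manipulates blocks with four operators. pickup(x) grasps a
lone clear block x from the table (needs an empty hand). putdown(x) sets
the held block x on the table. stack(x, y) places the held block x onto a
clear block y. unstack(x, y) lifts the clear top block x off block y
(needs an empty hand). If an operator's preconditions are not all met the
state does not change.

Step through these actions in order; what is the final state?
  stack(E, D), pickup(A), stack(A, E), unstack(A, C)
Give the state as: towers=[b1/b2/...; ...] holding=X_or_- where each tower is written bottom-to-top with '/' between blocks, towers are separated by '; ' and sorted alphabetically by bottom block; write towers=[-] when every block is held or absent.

towers=[B/C; D/E/A] holding=-

step 1 (stack(E, D)): towers=[A; B/C; D/E] holding=-
step 2 (pickup(A)): towers=[B/C; D/E] holding=A
step 3 (stack(A, E)): towers=[B/C; D/E/A] holding=-
step 4 (unstack(A, C)) [no-op]: towers=[B/C; D/E/A] holding=-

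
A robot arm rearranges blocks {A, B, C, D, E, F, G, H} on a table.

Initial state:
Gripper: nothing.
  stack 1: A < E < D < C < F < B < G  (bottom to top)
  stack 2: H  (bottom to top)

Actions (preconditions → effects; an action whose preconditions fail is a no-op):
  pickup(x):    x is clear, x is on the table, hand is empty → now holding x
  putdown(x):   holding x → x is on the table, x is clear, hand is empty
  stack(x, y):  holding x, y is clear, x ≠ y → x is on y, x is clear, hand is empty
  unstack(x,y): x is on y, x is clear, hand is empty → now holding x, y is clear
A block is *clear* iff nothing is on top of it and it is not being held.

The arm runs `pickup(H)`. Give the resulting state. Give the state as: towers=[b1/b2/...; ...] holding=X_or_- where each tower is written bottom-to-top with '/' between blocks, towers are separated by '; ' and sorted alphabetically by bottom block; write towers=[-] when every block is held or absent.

before: towers=[A/E/D/C/F/B/G; H] holding=-
pre[pickup(H)]: clear(H) yes, ontable(H) yes, handempty yes
all met → apply pickup(H)
after:  towers=[A/E/D/C/F/B/G] holding=H

towers=[A/E/D/C/F/B/G] holding=H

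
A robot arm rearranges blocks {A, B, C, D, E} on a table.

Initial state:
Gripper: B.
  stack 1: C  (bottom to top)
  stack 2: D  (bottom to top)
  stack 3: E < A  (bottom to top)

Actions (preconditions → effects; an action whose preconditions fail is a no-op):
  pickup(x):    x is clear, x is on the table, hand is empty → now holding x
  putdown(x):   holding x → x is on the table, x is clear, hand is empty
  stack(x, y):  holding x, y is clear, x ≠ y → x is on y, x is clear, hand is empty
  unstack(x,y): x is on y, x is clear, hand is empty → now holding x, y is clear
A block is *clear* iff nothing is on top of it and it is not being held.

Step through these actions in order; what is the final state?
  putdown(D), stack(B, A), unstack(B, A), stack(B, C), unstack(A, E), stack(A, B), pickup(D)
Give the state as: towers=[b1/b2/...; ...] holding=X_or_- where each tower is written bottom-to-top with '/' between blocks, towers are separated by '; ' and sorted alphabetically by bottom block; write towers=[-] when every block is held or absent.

towers=[C/B/A; E] holding=D

step 1 (putdown(D)) [no-op]: towers=[C; D; E/A] holding=B
step 2 (stack(B, A)): towers=[C; D; E/A/B] holding=-
step 3 (unstack(B, A)): towers=[C; D; E/A] holding=B
step 4 (stack(B, C)): towers=[C/B; D; E/A] holding=-
step 5 (unstack(A, E)): towers=[C/B; D; E] holding=A
step 6 (stack(A, B)): towers=[C/B/A; D; E] holding=-
step 7 (pickup(D)): towers=[C/B/A; E] holding=D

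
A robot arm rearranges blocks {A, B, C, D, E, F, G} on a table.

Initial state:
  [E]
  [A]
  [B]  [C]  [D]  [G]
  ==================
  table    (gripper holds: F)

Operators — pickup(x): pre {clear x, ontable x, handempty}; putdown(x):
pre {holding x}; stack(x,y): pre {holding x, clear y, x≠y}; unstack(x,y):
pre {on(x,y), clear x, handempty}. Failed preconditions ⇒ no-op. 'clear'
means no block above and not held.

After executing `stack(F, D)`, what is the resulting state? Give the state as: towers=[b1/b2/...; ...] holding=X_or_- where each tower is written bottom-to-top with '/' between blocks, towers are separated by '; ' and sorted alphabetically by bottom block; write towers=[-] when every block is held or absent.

towers=[B/A/E; C; D/F; G] holding=-

before: towers=[B/A/E; C; D; G] holding=F
pre[stack(F, D)]: holding(F) ✓, clear(D) ✓, F≠D ✓
all met → apply stack(F, D)
after:  towers=[B/A/E; C; D/F; G] holding=-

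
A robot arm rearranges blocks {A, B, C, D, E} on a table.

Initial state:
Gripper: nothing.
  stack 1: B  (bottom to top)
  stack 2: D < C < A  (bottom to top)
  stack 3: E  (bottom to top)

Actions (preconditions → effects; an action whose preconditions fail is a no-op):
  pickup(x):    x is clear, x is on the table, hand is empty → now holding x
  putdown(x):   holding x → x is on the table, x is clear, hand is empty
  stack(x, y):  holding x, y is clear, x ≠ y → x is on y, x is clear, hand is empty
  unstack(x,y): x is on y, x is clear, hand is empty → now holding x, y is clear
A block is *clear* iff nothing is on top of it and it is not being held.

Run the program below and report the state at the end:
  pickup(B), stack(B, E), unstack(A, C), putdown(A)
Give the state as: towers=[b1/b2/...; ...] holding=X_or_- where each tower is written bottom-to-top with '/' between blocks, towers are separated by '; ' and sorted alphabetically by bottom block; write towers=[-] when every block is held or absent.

towers=[A; D/C; E/B] holding=-

step 1 (pickup(B)): towers=[D/C/A; E] holding=B
step 2 (stack(B, E)): towers=[D/C/A; E/B] holding=-
step 3 (unstack(A, C)): towers=[D/C; E/B] holding=A
step 4 (putdown(A)): towers=[A; D/C; E/B] holding=-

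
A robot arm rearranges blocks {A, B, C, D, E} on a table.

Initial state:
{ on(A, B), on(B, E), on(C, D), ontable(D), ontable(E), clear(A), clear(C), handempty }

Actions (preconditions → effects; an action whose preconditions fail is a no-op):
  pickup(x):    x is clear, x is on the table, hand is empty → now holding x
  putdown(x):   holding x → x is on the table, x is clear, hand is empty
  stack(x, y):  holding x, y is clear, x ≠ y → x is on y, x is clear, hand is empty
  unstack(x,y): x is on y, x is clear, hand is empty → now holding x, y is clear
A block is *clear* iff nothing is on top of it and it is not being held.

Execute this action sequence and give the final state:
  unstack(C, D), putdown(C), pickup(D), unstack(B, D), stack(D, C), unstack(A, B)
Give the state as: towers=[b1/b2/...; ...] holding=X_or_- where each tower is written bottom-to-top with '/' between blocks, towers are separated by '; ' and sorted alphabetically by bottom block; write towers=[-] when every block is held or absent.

towers=[C/D; E/B] holding=A

step 1 (unstack(C, D)): towers=[D; E/B/A] holding=C
step 2 (putdown(C)): towers=[C; D; E/B/A] holding=-
step 3 (pickup(D)): towers=[C; E/B/A] holding=D
step 4 (unstack(B, D)) [no-op]: towers=[C; E/B/A] holding=D
step 5 (stack(D, C)): towers=[C/D; E/B/A] holding=-
step 6 (unstack(A, B)): towers=[C/D; E/B] holding=A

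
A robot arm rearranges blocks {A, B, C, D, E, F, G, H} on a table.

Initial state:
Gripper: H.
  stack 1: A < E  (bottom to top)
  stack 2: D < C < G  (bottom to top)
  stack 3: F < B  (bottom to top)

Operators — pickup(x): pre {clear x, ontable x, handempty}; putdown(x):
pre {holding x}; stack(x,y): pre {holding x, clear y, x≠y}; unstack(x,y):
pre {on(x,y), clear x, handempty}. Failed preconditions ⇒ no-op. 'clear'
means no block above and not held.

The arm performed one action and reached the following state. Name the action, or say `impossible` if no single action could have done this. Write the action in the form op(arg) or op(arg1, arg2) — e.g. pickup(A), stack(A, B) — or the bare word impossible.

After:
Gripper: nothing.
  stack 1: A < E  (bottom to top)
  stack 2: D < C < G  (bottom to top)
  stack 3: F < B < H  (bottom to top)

target: towers=[A/E; D/C/G; F/B/H] holding=-
        putdown(H) → towers=[A/E; D/C/G; F/B; H] holding=-
       stack(H, G) → towers=[A/E; D/C/G/H; F/B] holding=-
       stack(H, E) → towers=[A/E/H; D/C/G; F/B] holding=-
       stack(H, B) → towers=[A/E; D/C/G; F/B/H] holding=-  ← match

stack(H, B)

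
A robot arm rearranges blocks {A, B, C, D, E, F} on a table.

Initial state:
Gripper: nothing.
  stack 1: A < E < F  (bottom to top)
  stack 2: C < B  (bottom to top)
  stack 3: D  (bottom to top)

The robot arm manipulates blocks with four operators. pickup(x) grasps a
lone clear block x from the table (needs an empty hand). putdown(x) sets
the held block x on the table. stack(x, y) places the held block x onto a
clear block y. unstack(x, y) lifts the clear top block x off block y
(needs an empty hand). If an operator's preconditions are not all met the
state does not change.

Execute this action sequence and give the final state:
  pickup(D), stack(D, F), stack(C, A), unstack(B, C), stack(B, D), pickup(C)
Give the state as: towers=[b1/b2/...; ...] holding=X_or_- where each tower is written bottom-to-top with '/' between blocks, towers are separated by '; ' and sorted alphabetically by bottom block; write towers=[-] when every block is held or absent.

step 1 (pickup(D)): towers=[A/E/F; C/B] holding=D
step 2 (stack(D, F)): towers=[A/E/F/D; C/B] holding=-
step 3 (stack(C, A)) [no-op]: towers=[A/E/F/D; C/B] holding=-
step 4 (unstack(B, C)): towers=[A/E/F/D; C] holding=B
step 5 (stack(B, D)): towers=[A/E/F/D/B; C] holding=-
step 6 (pickup(C)): towers=[A/E/F/D/B] holding=C

towers=[A/E/F/D/B] holding=C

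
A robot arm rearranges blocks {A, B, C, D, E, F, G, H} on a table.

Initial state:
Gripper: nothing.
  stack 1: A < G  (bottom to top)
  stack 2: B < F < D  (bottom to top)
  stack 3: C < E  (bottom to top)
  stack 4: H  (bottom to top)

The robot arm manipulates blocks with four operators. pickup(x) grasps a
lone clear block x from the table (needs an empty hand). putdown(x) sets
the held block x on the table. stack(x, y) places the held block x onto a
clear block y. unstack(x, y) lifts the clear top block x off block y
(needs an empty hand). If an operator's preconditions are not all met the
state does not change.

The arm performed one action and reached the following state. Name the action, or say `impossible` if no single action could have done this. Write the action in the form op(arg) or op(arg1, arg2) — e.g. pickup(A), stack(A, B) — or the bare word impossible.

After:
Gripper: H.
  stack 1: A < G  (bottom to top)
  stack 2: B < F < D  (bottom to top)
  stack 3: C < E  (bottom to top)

target: towers=[A/G; B/F/D; C/E] holding=H
     unstack(G, A) → towers=[A; B/F/D; C/E; H] holding=G
     unstack(E, C) → towers=[A/G; B/F/D; C; H] holding=E
         pickup(H) → towers=[A/G; B/F/D; C/E] holding=H  ← match
     unstack(D, F) → towers=[A/G; B/F; C/E; H] holding=D

pickup(H)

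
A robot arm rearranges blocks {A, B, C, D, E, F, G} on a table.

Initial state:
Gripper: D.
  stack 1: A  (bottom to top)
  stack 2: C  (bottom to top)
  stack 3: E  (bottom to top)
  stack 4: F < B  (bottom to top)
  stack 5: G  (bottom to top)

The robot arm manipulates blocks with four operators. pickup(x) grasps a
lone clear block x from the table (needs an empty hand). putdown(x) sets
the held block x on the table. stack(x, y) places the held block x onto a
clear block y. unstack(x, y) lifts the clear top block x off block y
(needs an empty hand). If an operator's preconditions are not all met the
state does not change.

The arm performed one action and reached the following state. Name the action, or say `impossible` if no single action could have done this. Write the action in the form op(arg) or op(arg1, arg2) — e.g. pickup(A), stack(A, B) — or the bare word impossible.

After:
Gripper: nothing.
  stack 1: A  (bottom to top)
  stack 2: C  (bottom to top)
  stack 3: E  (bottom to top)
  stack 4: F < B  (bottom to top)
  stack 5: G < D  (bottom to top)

stack(D, G)

target: towers=[A; C; E; F/B; G/D] holding=-
        putdown(D) → towers=[A; C; D; E; F/B; G] holding=-
       stack(D, B) → towers=[A; C; E; F/B/D; G] holding=-
       stack(D, G) → towers=[A; C; E; F/B; G/D] holding=-  ← match
       stack(D, A) → towers=[A/D; C; E; F/B; G] holding=-
       stack(D, E) → towers=[A; C; E/D; F/B; G] holding=-
       stack(D, C) → towers=[A; C/D; E; F/B; G] holding=-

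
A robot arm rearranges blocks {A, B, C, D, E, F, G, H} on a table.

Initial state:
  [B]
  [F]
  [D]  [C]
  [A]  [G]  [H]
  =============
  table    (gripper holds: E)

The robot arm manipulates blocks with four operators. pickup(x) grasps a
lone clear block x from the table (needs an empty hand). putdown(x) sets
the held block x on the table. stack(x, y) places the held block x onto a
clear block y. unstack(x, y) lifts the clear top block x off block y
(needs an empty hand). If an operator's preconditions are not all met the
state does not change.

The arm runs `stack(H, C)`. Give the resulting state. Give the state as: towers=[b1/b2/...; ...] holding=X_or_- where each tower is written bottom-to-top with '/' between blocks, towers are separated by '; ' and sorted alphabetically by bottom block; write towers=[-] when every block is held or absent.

towers=[A/D/F/B; G/C; H] holding=E

before: towers=[A/D/F/B; G/C; H] holding=E
pre[stack(H, C)]: holding(H) ✗, clear(C) ✓, H≠C ✓
holding(H) unmet → stack(H, C) is a no-op
after:  towers=[A/D/F/B; G/C; H] holding=E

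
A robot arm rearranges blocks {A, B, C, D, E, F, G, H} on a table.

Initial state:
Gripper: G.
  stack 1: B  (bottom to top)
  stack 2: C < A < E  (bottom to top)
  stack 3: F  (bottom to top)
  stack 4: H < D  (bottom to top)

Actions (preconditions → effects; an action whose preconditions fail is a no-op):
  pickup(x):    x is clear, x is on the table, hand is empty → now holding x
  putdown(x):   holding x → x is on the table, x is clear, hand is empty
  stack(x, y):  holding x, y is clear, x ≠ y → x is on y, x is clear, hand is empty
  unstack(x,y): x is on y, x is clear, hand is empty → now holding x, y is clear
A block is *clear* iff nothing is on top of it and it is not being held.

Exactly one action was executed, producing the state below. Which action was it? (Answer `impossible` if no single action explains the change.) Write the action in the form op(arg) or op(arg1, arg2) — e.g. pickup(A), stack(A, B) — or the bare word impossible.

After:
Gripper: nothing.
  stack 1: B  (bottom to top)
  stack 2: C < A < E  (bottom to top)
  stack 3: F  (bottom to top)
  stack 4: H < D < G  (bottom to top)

target: towers=[B; C/A/E; F; H/D/G] holding=-
        putdown(G) → towers=[B; C/A/E; F; G; H/D] holding=-
       stack(G, E) → towers=[B; C/A/E/G; F; H/D] holding=-
       stack(G, B) → towers=[B/G; C/A/E; F; H/D] holding=-
       stack(G, F) → towers=[B; C/A/E; F/G; H/D] holding=-
       stack(G, D) → towers=[B; C/A/E; F; H/D/G] holding=-  ← match

stack(G, D)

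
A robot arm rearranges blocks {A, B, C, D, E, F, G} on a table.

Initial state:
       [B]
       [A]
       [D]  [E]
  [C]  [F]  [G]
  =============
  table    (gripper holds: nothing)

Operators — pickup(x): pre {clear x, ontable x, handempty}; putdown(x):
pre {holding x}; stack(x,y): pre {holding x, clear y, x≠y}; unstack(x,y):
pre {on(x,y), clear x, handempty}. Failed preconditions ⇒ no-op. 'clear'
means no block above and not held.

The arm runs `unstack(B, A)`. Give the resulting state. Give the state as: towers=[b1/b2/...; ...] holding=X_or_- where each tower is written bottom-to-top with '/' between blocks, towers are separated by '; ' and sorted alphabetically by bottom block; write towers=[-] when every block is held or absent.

towers=[C; F/D/A; G/E] holding=B

before: towers=[C; F/D/A/B; G/E] holding=-
pre[unstack(B, A)]: on(B,A) ✓, clear(B) ✓, handempty ✓
all met → apply unstack(B, A)
after:  towers=[C; F/D/A; G/E] holding=B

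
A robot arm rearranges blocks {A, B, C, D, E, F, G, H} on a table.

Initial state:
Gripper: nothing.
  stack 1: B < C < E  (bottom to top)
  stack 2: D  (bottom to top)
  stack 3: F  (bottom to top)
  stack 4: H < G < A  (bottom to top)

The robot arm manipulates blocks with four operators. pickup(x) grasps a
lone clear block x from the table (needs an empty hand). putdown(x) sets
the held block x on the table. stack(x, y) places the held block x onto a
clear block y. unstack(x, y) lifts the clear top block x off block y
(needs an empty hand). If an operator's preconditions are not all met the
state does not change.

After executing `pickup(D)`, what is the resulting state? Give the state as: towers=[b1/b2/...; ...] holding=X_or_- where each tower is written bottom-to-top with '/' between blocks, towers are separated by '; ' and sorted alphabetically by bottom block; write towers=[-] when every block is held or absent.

before: towers=[B/C/E; D; F; H/G/A] holding=-
pre[pickup(D)]: clear(D) yes, ontable(D) yes, handempty yes
all met → apply pickup(D)
after:  towers=[B/C/E; F; H/G/A] holding=D

towers=[B/C/E; F; H/G/A] holding=D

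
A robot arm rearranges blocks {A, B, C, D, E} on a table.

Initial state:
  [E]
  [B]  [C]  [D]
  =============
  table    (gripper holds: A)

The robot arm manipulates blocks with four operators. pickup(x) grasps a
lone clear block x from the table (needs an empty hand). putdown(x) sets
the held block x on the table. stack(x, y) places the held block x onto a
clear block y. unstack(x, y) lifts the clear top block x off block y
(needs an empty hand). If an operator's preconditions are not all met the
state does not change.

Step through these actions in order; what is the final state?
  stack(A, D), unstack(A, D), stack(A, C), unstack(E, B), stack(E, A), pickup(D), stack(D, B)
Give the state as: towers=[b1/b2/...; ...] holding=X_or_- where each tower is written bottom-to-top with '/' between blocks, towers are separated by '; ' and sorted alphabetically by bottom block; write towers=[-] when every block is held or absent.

towers=[B/D; C/A/E] holding=-

step 1 (stack(A, D)): towers=[B/E; C; D/A] holding=-
step 2 (unstack(A, D)): towers=[B/E; C; D] holding=A
step 3 (stack(A, C)): towers=[B/E; C/A; D] holding=-
step 4 (unstack(E, B)): towers=[B; C/A; D] holding=E
step 5 (stack(E, A)): towers=[B; C/A/E; D] holding=-
step 6 (pickup(D)): towers=[B; C/A/E] holding=D
step 7 (stack(D, B)): towers=[B/D; C/A/E] holding=-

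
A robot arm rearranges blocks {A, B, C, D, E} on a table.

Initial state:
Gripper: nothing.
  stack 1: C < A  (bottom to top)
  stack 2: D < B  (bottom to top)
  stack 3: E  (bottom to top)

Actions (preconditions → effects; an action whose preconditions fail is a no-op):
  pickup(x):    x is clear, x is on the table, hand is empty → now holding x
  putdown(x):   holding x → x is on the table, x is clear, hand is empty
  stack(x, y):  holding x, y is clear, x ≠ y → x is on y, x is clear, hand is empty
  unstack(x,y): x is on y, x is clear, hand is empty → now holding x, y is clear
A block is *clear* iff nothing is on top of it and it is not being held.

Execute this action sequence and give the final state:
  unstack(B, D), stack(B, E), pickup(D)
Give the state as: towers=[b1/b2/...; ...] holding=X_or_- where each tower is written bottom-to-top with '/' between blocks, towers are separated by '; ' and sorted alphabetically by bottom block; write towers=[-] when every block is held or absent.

towers=[C/A; E/B] holding=D

step 1 (unstack(B, D)): towers=[C/A; D; E] holding=B
step 2 (stack(B, E)): towers=[C/A; D; E/B] holding=-
step 3 (pickup(D)): towers=[C/A; E/B] holding=D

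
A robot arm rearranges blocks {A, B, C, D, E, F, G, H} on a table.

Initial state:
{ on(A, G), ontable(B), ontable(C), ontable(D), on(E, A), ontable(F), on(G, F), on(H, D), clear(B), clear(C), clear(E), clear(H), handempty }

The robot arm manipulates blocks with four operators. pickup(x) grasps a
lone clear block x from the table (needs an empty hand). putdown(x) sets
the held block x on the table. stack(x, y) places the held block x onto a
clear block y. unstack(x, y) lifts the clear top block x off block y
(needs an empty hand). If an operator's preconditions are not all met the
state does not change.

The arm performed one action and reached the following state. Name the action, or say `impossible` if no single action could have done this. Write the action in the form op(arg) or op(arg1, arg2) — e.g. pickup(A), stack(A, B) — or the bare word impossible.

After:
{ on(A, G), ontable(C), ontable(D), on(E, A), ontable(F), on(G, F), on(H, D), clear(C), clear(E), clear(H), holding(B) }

target: towers=[C; D/H; F/G/A/E] holding=B
     unstack(E, A) → towers=[B; C; D/H; F/G/A] holding=E
     unstack(H, D) → towers=[B; C; D; F/G/A/E] holding=H
         pickup(B) → towers=[C; D/H; F/G/A/E] holding=B  ← match
         pickup(C) → towers=[B; D/H; F/G/A/E] holding=C

pickup(B)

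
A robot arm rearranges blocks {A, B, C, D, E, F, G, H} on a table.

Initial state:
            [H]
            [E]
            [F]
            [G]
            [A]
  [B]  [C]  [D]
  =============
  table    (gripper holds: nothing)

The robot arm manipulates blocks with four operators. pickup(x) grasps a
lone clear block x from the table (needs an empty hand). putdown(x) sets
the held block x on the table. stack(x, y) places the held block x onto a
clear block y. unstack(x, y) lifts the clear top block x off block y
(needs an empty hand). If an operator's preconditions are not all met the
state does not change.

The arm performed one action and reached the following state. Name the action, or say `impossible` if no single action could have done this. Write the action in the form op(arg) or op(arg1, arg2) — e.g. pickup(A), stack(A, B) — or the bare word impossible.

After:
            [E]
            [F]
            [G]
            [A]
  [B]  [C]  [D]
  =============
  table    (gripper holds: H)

target: towers=[B; C; D/A/G/F/E] holding=H
     unstack(H, E) → towers=[B; C; D/A/G/F/E] holding=H  ← match
         pickup(B) → towers=[C; D/A/G/F/E/H] holding=B
         pickup(C) → towers=[B; D/A/G/F/E/H] holding=C

unstack(H, E)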